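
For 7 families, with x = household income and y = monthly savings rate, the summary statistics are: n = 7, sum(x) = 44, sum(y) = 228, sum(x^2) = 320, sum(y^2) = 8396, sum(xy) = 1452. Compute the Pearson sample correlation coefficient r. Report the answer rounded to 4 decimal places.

S_xy = nΣxy − ΣxΣy = 7·1452 − 44·228 = 10164 − 10032 = 132
S_xx = nΣx² − (Σx)² = 7·320 − 44² = 2240 − 1936 = 304
S_yy = nΣy² − (Σy)² = 7·8396 − 228² = 58772 − 51984 = 6788
r = S_xy / √(S_xx·S_yy) = 132 / √(304·6788) = 132 / √2063552 = 132 / 1436.5069 = 0.0919

0.0919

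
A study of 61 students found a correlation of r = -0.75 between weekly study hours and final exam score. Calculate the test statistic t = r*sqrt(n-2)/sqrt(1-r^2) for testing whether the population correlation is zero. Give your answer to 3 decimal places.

1 − r² = 1 − 0.5625 = 0.4375;  √(1−r²) = 0.661438
√(n−2) = √59 = 7.681146
t = r·√(n−2)/√(1−r²) = -0.75 · 7.681146 / 0.661438 = -8.710

-8.710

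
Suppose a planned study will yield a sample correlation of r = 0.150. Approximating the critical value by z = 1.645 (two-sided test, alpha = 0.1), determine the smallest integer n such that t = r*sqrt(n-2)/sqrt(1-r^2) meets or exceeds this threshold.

120

Need r·√(n−2)/√(1−r²) ≥ 1.645
√(n−2) ≥ 1.645·√(1−0.022500) / 0.150 = 1.645·0.988686 / 0.150 = 10.8426
n−2 ≥ 117.5620  ⇒  n ≥ 119.5620
Smallest integer n = 120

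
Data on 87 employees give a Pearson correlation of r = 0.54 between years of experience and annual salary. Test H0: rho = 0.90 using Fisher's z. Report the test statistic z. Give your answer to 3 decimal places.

z_r = atanh(0.54) = 0.604156,  z_0 = atanh(0.90) = 1.472219
SE = 1/√(n−3) = 1/√84 = 0.109109
z = (z_r − z_0)/SE = (0.604156 − 1.472219) / 0.109109 = -0.868063 / 0.109109 = -7.956

-7.956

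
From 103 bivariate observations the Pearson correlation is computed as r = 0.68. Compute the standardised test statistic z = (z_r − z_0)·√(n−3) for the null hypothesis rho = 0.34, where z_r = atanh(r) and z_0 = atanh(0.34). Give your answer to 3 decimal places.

4.750

z_r = atanh(0.68) = 0.829114,  z_0 = atanh(0.34) = 0.354093
SE = 1/√(n−3) = 1/√100 = 0.100000
z = (z_r − z_0)/SE = (0.829114 − 0.354093) / 0.100000 = 0.475021 / 0.100000 = 4.750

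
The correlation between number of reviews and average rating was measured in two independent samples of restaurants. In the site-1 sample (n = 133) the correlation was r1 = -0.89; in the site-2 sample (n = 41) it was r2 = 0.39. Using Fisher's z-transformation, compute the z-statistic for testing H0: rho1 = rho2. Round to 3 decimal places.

-9.944

Fisher z-transforms: z1 = atanh(-0.89) = -1.421926, z2 = atanh(0.39) = 0.411800; difference d = -1.833726
Var(d) = 1/130 + 1/38 = 0.0076923 + 0.0263158 = 0.0340081
z = d/√Var(d) = -1.833726 / √0.0340081 = -1.833726 / 0.184413 = -9.944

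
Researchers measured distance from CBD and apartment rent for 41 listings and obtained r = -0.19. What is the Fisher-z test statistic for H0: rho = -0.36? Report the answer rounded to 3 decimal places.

z_r = atanh(-0.19) = -0.192337,  z_0 = atanh(-0.36) = -0.376886
SE = 1/√(n−3) = 1/√38 = 0.162221
z = (z_r − z_0)/SE = (-0.192337 − (-0.376886)) / 0.162221 = 0.184549 / 0.162221 = 1.138

1.138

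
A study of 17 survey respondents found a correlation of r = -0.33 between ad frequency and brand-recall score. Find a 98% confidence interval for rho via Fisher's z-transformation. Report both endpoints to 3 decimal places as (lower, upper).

(-0.746, 0.272)

Fisher z: z_r = atanh(r) = ½·ln((1+(-0.33))/(1−(-0.33))) = -0.342828
SE(z) = 1/√(n−3) = 1/√14 = 0.267261
98% ⇒ z* = 2.326; margin = 2.326·0.267261 = 0.621649
CI on z-scale: (-0.964477, 0.278821)
Back-transform: tanh(-0.964477) = -0.746267, tanh(0.278821) = 0.271814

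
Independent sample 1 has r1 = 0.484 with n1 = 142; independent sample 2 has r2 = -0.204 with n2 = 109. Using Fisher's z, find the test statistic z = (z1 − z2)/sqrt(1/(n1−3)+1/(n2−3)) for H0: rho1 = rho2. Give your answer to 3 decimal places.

Fisher z-transforms: z1 = atanh(0.484) = 0.528195, z2 = atanh(-0.204) = -0.206903; difference d = 0.735098
Var(d) = 1/139 + 1/106 = 0.0071942 + 0.0094340 = 0.0166282
z = d/√Var(d) = 0.735098 / √0.0166282 = 0.735098 / 0.128950 = 5.701

5.701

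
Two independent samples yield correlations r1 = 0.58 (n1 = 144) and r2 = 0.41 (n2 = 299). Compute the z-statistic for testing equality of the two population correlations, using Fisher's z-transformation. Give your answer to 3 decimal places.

Fisher z-transforms: z1 = atanh(0.58) = 0.662463, z2 = atanh(0.41) = 0.435611; difference d = 0.226852
Var(d) = 1/141 + 1/296 = 0.0070922 + 0.0033784 = 0.0104706
z = d/√Var(d) = 0.226852 / √0.0104706 = 0.226852 / 0.102326 = 2.217

2.217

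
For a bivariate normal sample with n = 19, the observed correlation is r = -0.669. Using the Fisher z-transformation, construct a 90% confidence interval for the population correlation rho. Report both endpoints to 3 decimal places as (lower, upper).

(-0.840, -0.378)

z_r = atanh(-0.669) = -0.808931;  SE = 1/√(n−3) = 1/√16 = 0.250000
z-limits: -0.808931 ± 1.645·0.250000 = -0.808931 ± 0.411250 = [-1.220181, -0.397681]
ρ-limits: (tanh -1.220181, tanh -0.397681) = (-0.840, -0.378)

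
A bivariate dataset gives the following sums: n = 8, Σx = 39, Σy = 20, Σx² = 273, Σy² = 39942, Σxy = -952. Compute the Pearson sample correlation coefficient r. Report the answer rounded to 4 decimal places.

-0.5772

Numerator: nΣxy − (Σx)(Σy) = 8·(-952) − (39)(20) = -8396
Denominator: √[(nΣx²−(Σx)²)(nΣy²−(Σy)²)]
  nΣx²−(Σx)² = 8·273 − 1521 = 663;  nΣy²−(Σy)² = 8·39942 − 400 = 319136
  √(663·319136) = √211587168 = 14546.0362
r = -8396 / 14546.0362 = -0.5772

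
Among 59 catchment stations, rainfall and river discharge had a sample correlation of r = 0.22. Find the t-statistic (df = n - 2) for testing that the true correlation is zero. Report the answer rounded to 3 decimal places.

t = r·√(n−2) / √(1−r²) with r = 0.22, n = 59
  = 0.22·√57 / √(1 − 0.0484)
  = 0.22·7.549834 / 0.975500
  = 1.660963 / 0.975500 = 1.703

1.703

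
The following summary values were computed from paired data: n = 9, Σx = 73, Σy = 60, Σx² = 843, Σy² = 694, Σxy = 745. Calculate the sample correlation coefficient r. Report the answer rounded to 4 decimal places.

0.9512

Numerator: nΣxy − (Σx)(Σy) = 9·745 − (73)(60) = 2325
Denominator: √[(nΣx²−(Σx)²)(nΣy²−(Σy)²)]
  nΣx²−(Σx)² = 9·843 − 5329 = 2258;  nΣy²−(Σy)² = 9·694 − 3600 = 2646
  √(2258·2646) = √5974668 = 2444.3134
r = 2325 / 2444.3134 = 0.9512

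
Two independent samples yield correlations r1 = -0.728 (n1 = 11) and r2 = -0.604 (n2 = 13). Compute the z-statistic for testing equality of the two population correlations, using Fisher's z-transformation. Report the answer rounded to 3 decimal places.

-0.474

Fisher z-transforms: z1 = atanh(-0.728) = -0.924459, z2 = atanh(-0.604) = -0.699421; difference d = -0.225038
Var(d) = 1/8 + 1/10 = 0.1250000 + 0.1000000 = 0.2250000
z = d/√Var(d) = -0.225038 / √0.2250000 = -0.225038 / 0.474342 = -0.474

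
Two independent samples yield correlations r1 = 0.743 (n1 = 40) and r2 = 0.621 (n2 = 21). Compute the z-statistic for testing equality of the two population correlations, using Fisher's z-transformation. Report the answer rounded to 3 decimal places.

z1 = atanh(0.743) = 0.957143,  z2 = atanh(0.621) = 0.726631
SE = √(1/(n1−3) + 1/(n2−3)) = √(1/37 + 1/18) = √(0.0270270 + 0.0555556) = √0.0825826 = 0.287372
z = (z1 − z2)/SE = (0.957143 − 0.726631) / 0.287372 = 0.230512 / 0.287372 = 0.802

0.802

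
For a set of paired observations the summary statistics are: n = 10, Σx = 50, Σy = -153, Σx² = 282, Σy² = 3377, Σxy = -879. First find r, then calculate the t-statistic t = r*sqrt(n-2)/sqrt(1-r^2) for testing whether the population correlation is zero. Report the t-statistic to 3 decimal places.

-2.271

Numerator: nΣxy − (Σx)(Σy) = 10·(-879) − (50)(-153) = -1140
Denominator: √[(nΣx²−(Σx)²)(nΣy²−(Σy)²)]
  nΣx²−(Σx)² = 10·282 − 2500 = 320;  nΣy²−(Σy)² = 10·3377 − 23409 = 10361
  √(320·10361) = √3315520 = 1820.8569
r = -1140 / 1820.8569 = -0.6261
t = r·√(n−2)/√(1−r²) = -0.6261·√8 / √(1−0.392001) = -1.770878 / 0.779743 = -2.271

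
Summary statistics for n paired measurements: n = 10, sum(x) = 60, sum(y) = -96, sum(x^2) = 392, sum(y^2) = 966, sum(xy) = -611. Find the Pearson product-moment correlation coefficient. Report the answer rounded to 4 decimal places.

Numerator: nΣxy − (Σx)(Σy) = 10·(-611) − (60)(-96) = -350
Denominator: √[(nΣx²−(Σx)²)(nΣy²−(Σy)²)]
  nΣx²−(Σx)² = 10·392 − 3600 = 320;  nΣy²−(Σy)² = 10·966 − 9216 = 444
  √(320·444) = √142080 = 376.9350
r = -350 / 376.9350 = -0.9285

-0.9285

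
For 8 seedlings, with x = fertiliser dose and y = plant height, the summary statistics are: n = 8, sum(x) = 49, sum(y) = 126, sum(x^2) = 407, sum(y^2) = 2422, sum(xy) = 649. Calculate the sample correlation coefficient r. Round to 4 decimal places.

-0.5677

S_xy = nΣxy − ΣxΣy = 8·649 − 49·126 = 5192 − 6174 = -982
S_xx = nΣx² − (Σx)² = 8·407 − 49² = 3256 − 2401 = 855
S_yy = nΣy² − (Σy)² = 8·2422 − 126² = 19376 − 15876 = 3500
r = S_xy / √(S_xx·S_yy) = -982 / √(855·3500) = -982 / √2992500 = -982 / 1729.8844 = -0.5677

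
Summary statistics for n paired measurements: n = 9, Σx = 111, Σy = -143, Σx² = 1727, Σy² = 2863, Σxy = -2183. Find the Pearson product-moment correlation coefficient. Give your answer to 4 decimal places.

-0.9117

S_xy = nΣxy − ΣxΣy = 9·(-2183) − 111·(-143) = -19647 − (-15873) = -3774
S_xx = nΣx² − (Σx)² = 9·1727 − 111² = 15543 − 12321 = 3222
S_yy = nΣy² − (Σy)² = 9·2863 − (-143)² = 25767 − 20449 = 5318
r = S_xy / √(S_xx·S_yy) = -3774 / √(3222·5318) = -3774 / √17134596 = -3774 / 4139.3956 = -0.9117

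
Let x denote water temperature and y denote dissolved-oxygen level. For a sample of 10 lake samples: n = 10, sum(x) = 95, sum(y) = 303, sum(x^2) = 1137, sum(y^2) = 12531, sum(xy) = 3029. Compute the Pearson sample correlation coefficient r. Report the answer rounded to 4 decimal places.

Numerator: nΣxy − (Σx)(Σy) = 10·3029 − (95)(303) = 1505
Denominator: √[(nΣx²−(Σx)²)(nΣy²−(Σy)²)]
  nΣx²−(Σx)² = 10·1137 − 9025 = 2345;  nΣy²−(Σy)² = 10·12531 − 91809 = 33501
  √(2345·33501) = √78559845 = 8863.3992
r = 1505 / 8863.3992 = 0.1698

0.1698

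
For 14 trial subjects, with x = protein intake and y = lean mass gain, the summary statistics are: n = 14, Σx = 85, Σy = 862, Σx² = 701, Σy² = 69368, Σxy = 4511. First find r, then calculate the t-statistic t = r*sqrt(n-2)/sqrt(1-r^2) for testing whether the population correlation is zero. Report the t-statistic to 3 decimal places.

Numerator: nΣxy − (Σx)(Σy) = 14·4511 − (85)(862) = -10116
Denominator: √[(nΣx²−(Σx)²)(nΣy²−(Σy)²)]
  nΣx²−(Σx)² = 14·701 − 7225 = 2589;  nΣy²−(Σy)² = 14·69368 − 743044 = 228108
  √(2589·228108) = √590571612 = 24301.6792
r = -10116 / 24301.6792 = -0.4163
t = r·√(n−2)/√(1−r²) = -0.4163·√12 / √(1−0.173306) = -1.442106 / 0.909227 = -1.586

-1.586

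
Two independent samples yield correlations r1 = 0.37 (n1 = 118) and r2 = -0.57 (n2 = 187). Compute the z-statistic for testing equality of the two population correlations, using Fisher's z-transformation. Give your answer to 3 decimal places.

Fisher z-transforms: z1 = atanh(0.37) = 0.388423, z2 = atanh(-0.57) = -0.647523; difference d = 1.035946
Var(d) = 1/115 + 1/184 = 0.0086957 + 0.0054348 = 0.0141305
z = d/√Var(d) = 1.035946 / √0.0141305 = 1.035946 / 0.118872 = 8.715

8.715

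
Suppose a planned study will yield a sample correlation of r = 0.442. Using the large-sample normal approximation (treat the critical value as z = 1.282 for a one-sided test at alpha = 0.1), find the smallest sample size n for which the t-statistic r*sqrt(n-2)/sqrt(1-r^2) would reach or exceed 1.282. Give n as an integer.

9

r√(n−2)/√(1−r²) ≥ 1.282  ⇔  n−2 ≥ (1.282)²·(1−r²)/r²
(1−r²)/r² = (1−0.195364)/0.195364 = 4.1187
n ≥ 2 + 1.643524·4.1187 = 2 + 6.7692 = 8.7692
⌈8.7692⌉ = 9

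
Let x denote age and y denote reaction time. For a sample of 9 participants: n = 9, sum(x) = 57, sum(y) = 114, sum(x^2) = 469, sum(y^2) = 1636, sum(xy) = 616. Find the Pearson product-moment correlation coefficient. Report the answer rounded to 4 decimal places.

-0.7361

S_xy = nΣxy − ΣxΣy = 9·616 − 57·114 = 5544 − 6498 = -954
S_xx = nΣx² − (Σx)² = 9·469 − 57² = 4221 − 3249 = 972
S_yy = nΣy² − (Σy)² = 9·1636 − 114² = 14724 − 12996 = 1728
r = S_xy / √(S_xx·S_yy) = -954 / √(972·1728) = -954 / √1679616 = -954 / 1296.0000 = -0.7361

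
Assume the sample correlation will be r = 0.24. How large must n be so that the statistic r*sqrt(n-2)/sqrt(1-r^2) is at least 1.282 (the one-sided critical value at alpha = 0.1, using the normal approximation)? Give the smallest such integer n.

Need r·√(n−2)/√(1−r²) ≥ 1.282
√(n−2) ≥ 1.282·√(1−0.0576) / 0.24 = 1.282·0.970773 / 0.24 = 5.1855
n−2 ≥ 26.8894  ⇒  n ≥ 28.8894
Smallest integer n = 29

29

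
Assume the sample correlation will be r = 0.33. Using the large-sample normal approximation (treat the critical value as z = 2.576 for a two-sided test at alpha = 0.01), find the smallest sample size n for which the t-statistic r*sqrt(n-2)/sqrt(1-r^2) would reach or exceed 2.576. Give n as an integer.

r√(n−2)/√(1−r²) ≥ 2.576  ⇔  n−2 ≥ (2.576)²·(1−r²)/r²
(1−r²)/r² = (1−0.1089)/0.1089 = 8.1827
n ≥ 2 + 6.635776·8.1827 = 2 + 54.2986 = 56.2986
⌈56.2986⌉ = 57

57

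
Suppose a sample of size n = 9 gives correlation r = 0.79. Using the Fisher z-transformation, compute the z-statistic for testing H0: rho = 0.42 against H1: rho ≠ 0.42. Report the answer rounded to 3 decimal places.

1.528

Fisher z: atanh(0.79) = 1.071432, atanh(0.42) = 0.447692
z = (z_r − z_0)·√(n−3) = (1.071432 − 0.447692)·√6 = 0.623740 · 2.449490 = 1.528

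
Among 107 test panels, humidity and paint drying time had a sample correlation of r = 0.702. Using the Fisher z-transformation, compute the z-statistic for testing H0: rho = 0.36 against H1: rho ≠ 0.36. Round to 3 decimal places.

z_r = atanh(0.702) = 0.871233,  z_0 = atanh(0.36) = 0.376886
SE = 1/√(n−3) = 1/√104 = 0.098058
z = (z_r − z_0)/SE = (0.871233 − 0.376886) / 0.098058 = 0.494347 / 0.098058 = 5.041

5.041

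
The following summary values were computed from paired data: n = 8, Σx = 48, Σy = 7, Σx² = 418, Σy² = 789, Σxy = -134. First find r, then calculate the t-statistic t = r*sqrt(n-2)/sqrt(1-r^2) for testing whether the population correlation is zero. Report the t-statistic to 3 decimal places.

S_xy = nΣxy − ΣxΣy = 8·(-134) − 48·7 = -1072 − 336 = -1408
S_xx = nΣx² − (Σx)² = 8·418 − 48² = 3344 − 2304 = 1040
S_yy = nΣy² − (Σy)² = 8·789 − 7² = 6312 − 49 = 6263
r = S_xy / √(S_xx·S_yy) = -1408 / √(1040·6263) = -1408 / √6513520 = -1408 / 2552.1599 = -0.5517
t = r·√(n−2)/√(1−r²) = -0.5517·√6 / √(1−0.304373) = -1.351383 / 0.834043 = -1.620

-1.620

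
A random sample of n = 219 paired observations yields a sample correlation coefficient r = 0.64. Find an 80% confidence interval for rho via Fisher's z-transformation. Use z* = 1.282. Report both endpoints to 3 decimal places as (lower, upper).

(0.586, 0.689)

z_r = atanh(0.64) = 0.758174;  SE = 1/√(n−3) = 1/√216 = 0.068041
z-limits: 0.758174 ± 1.282·0.068041 = 0.758174 ± 0.087229 = [0.670945, 0.845403]
ρ-limits: (tanh 0.670945, tanh 0.845403) = (0.586, 0.689)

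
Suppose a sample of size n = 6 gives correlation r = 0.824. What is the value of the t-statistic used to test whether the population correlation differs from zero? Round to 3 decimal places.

t = r·√(n−2) / √(1−r²) with r = 0.824, n = 6
  = 0.824·√4 / √(1 − 0.678976)
  = 0.824·2.000000 / 0.566590
  = 1.648000 / 0.566590 = 2.909

2.909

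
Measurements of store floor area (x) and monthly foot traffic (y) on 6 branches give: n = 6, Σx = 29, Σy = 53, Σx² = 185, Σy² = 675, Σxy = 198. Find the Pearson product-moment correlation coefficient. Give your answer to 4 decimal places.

Numerator: nΣxy − (Σx)(Σy) = 6·198 − (29)(53) = -349
Denominator: √[(nΣx²−(Σx)²)(nΣy²−(Σy)²)]
  nΣx²−(Σx)² = 6·185 − 841 = 269;  nΣy²−(Σy)² = 6·675 − 2809 = 1241
  √(269·1241) = √333829 = 577.7794
r = -349 / 577.7794 = -0.6040

-0.6040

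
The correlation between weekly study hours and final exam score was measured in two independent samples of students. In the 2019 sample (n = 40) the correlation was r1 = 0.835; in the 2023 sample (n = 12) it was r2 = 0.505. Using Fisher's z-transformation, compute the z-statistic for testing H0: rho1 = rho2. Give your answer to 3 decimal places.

1.745

Fisher z-transforms: z1 = atanh(0.835) = 1.204427, z2 = atanh(0.505) = 0.555995; difference d = 0.648432
Var(d) = 1/37 + 1/9 = 0.0270270 + 0.1111111 = 0.1381381
z = d/√Var(d) = 0.648432 / √0.1381381 = 0.648432 / 0.371669 = 1.745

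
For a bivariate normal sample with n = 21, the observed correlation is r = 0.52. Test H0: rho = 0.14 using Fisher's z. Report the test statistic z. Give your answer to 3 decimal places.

Fisher z: atanh(0.52) = 0.576340, atanh(0.14) = 0.140926
z = (z_r − z_0)·√(n−3) = (0.576340 − 0.140926)·√18 = 0.435414 · 4.242641 = 1.847

1.847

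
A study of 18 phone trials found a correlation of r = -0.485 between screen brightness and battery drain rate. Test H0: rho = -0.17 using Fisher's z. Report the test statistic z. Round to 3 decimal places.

Fisher z: atanh(-0.485) = -0.529502, atanh(-0.17) = -0.171667
z = (z_r − z_0)·√(n−3) = (-0.529502 − (-0.171667))·√15 = -0.357835 · 3.872983 = -1.386

-1.386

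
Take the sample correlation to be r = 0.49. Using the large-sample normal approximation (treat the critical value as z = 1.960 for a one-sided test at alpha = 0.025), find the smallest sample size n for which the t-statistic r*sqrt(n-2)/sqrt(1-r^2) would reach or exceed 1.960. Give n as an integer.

15

Need r·√(n−2)/√(1−r²) ≥ 1.960
√(n−2) ≥ 1.960·√(1−0.2401) / 0.49 = 1.960·0.871722 / 0.49 = 3.4869
n−2 ≥ 12.1585  ⇒  n ≥ 14.1585
Smallest integer n = 15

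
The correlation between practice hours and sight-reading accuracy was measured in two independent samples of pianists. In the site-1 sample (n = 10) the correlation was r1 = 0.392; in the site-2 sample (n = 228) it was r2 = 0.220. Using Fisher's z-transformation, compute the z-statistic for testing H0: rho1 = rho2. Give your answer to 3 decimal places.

0.496

Fisher z-transforms: z1 = atanh(0.392) = 0.414161, z2 = atanh(0.220) = 0.223656; difference d = 0.190505
Var(d) = 1/7 + 1/225 = 0.1428571 + 0.0044444 = 0.1473015
z = d/√Var(d) = 0.190505 / √0.1473015 = 0.190505 / 0.383799 = 0.496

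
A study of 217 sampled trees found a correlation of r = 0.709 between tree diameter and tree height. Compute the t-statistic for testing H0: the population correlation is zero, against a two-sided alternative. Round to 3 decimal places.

14.742

1 − r² = 1 − 0.502681 = 0.497319;  √(1−r²) = 0.705208
√(n−2) = √215 = 14.662878
t = r·√(n−2)/√(1−r²) = 0.709 · 14.662878 / 0.705208 = 14.742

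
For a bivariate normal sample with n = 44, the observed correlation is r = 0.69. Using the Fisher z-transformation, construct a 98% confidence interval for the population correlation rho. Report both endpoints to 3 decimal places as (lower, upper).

(0.450, 0.837)

z_r = atanh(0.69) = 0.847956;  SE = 1/√(n−3) = 1/√41 = 0.156174
z-limits: 0.847956 ± 2.326·0.156174 = 0.847956 ± 0.363261 = [0.484695, 1.211217]
ρ-limits: (tanh 0.484695, tanh 1.211217) = (0.450, 0.837)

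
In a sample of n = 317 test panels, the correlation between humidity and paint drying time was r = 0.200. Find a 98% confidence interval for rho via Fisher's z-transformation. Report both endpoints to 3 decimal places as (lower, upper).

Fisher z: z_r = atanh(r) = ½·ln((1+0.200)/(1−0.200)) = 0.202733
SE(z) = 1/√(n−3) = 1/√314 = 0.056433
98% ⇒ z* = 2.326; margin = 2.326·0.056433 = 0.131263
CI on z-scale: (0.071470, 0.333996)
Back-transform: tanh(0.071470) = 0.071349, tanh(0.333996) = 0.322107

(0.071, 0.322)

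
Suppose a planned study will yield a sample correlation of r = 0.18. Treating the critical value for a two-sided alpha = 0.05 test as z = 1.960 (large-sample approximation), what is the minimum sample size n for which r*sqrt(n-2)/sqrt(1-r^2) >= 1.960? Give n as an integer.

Need r·√(n−2)/√(1−r²) ≥ 1.960
√(n−2) ≥ 1.960·√(1−0.0324) / 0.18 = 1.960·0.983667 / 0.18 = 10.7110
n−2 ≥ 114.7255  ⇒  n ≥ 116.7255
Smallest integer n = 117

117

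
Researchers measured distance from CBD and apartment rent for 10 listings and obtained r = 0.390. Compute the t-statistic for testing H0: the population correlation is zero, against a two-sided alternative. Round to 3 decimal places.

1.198

1 − r² = 1 − 0.152100 = 0.847900;  √(1−r²) = 0.920815
√(n−2) = √8 = 2.828427
t = r·√(n−2)/√(1−r²) = 0.390 · 2.828427 / 0.920815 = 1.198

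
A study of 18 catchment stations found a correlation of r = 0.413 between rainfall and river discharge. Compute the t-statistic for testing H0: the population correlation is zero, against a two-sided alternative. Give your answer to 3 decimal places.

1 − r² = 1 − 0.170569 = 0.829431;  √(1−r²) = 0.910731
√(n−2) = √16 = 4.000000
t = r·√(n−2)/√(1−r²) = 0.413 · 4.000000 / 0.910731 = 1.814

1.814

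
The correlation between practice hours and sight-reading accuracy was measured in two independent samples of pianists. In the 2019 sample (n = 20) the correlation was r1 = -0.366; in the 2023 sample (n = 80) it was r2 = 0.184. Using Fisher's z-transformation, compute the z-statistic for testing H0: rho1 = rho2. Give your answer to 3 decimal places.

Fisher z-transforms: z1 = atanh(-0.366) = -0.383797, z2 = atanh(0.184) = 0.186120; difference d = -0.569917
Var(d) = 1/17 + 1/77 = 0.0588235 + 0.0129870 = 0.0718105
z = d/√Var(d) = -0.569917 / √0.0718105 = -0.569917 / 0.267975 = -2.127

-2.127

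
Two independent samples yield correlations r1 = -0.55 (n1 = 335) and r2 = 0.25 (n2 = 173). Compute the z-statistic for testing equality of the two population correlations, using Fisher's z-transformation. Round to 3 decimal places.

-9.265

z1 = atanh(-0.55) = -0.618381,  z2 = atanh(0.25) = 0.255413
SE = √(1/(n1−3) + 1/(n2−3)) = √(1/332 + 1/170) = √(0.0030120 + 0.0058824) = √0.0088944 = 0.094310
z = (z1 − z2)/SE = (-0.618381 − 0.255413) / 0.094310 = -0.873794 / 0.094310 = -9.265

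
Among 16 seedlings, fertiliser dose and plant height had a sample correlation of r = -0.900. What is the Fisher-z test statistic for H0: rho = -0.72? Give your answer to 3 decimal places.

Fisher z: atanh(-0.900) = -1.472219, atanh(-0.72) = -0.907645
z = (z_r − z_0)·√(n−3) = (-1.472219 − (-0.907645))·√13 = -0.564574 · 3.605551 = -2.036

-2.036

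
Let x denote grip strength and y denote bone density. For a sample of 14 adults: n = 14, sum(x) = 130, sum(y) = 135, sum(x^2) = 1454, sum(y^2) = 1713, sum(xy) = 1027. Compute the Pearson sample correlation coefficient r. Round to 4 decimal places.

S_xy = nΣxy − ΣxΣy = 14·1027 − 130·135 = 14378 − 17550 = -3172
S_xx = nΣx² − (Σx)² = 14·1454 − 130² = 20356 − 16900 = 3456
S_yy = nΣy² − (Σy)² = 14·1713 − 135² = 23982 − 18225 = 5757
r = S_xy / √(S_xx·S_yy) = -3172 / √(3456·5757) = -3172 / √19896192 = -3172 / 4460.5148 = -0.7111

-0.7111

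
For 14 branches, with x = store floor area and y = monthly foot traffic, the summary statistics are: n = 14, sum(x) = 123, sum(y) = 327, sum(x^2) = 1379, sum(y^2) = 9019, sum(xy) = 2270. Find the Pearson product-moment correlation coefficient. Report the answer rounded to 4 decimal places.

Numerator: nΣxy − (Σx)(Σy) = 14·2270 − (123)(327) = -8441
Denominator: √[(nΣx²−(Σx)²)(nΣy²−(Σy)²)]
  nΣx²−(Σx)² = 14·1379 − 15129 = 4177;  nΣy²−(Σy)² = 14·9019 − 106929 = 19337
  √(4177·19337) = √80770649 = 8987.2492
r = -8441 / 8987.2492 = -0.9392

-0.9392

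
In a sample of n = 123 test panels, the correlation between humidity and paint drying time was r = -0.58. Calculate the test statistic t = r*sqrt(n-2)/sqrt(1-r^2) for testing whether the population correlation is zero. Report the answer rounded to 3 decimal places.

t = r·√(n−2) / √(1−r²) with r = -0.58, n = 123
  = -0.58·√121 / √(1 − 0.3364)
  = -0.58·11.000000 / 0.814616
  = -6.380000 / 0.814616 = -7.832

-7.832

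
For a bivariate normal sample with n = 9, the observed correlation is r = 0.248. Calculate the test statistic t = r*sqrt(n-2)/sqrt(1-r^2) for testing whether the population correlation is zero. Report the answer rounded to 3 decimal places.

t = r·√(n−2) / √(1−r²) with r = 0.248, n = 9
  = 0.248·√7 / √(1 − 0.061504)
  = 0.248·2.645751 / 0.968760
  = 0.656146 / 0.968760 = 0.677

0.677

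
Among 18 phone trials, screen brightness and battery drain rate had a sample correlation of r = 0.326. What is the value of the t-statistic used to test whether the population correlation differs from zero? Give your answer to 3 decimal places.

1.379

t = r·√(n−2) / √(1−r²) with r = 0.326, n = 18
  = 0.326·√16 / √(1 − 0.106276)
  = 0.326·4.000000 / 0.945370
  = 1.304000 / 0.945370 = 1.379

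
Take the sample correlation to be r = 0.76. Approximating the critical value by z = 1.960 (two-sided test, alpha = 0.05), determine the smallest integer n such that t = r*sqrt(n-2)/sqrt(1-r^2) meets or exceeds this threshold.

5

Need r·√(n−2)/√(1−r²) ≥ 1.960
√(n−2) ≥ 1.960·√(1−0.5776) / 0.76 = 1.960·0.649923 / 0.76 = 1.6761
n−2 ≥ 2.8093  ⇒  n ≥ 4.8093
Smallest integer n = 5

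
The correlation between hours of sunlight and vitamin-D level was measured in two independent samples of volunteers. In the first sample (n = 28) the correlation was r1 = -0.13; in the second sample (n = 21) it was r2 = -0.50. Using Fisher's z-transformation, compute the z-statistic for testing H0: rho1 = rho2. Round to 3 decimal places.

1.354

z1 = atanh(-0.13) = -0.130740,  z2 = atanh(-0.50) = -0.549306
SE = √(1/(n1−3) + 1/(n2−3)) = √(1/25 + 1/18) = √(0.0400000 + 0.0555556) = √0.0955556 = 0.309121
z = (z1 − z2)/SE = (-0.130740 − (-0.549306)) / 0.309121 = 0.418566 / 0.309121 = 1.354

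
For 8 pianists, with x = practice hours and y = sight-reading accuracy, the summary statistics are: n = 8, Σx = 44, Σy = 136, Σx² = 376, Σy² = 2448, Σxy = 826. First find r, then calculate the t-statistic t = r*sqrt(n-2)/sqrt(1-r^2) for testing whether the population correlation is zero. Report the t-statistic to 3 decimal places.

1.734

S_xy = nΣxy − ΣxΣy = 8·826 − 44·136 = 6608 − 5984 = 624
S_xx = nΣx² − (Σx)² = 8·376 − 44² = 3008 − 1936 = 1072
S_yy = nΣy² − (Σy)² = 8·2448 − 136² = 19584 − 18496 = 1088
r = S_xy / √(S_xx·S_yy) = 624 / √(1072·1088) = 624 / √1166336 = 624 / 1079.9704 = 0.5778
t = r·√(n−2)/√(1−r²) = 0.5778·√6 / √(1−0.333853) = 1.415315 / 0.816178 = 1.734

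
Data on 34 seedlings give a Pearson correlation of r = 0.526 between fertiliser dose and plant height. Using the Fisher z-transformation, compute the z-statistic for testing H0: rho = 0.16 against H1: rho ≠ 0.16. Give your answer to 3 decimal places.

Fisher z: atanh(0.526) = 0.584599, atanh(0.16) = 0.161387
z = (z_r − z_0)·√(n−3) = (0.584599 − 0.161387)·√31 = 0.423212 · 5.567764 = 2.356

2.356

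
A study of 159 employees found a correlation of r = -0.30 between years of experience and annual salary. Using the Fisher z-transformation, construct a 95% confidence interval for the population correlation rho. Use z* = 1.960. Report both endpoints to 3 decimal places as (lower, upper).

(-0.435, -0.151)

z_r = atanh(-0.30) = -0.309520;  SE = 1/√(n−3) = 1/√156 = 0.080064
z-limits: -0.309520 ± 1.960·0.080064 = -0.309520 ± 0.156925 = [-0.466445, -0.152595]
ρ-limits: (tanh -0.466445, tanh -0.152595) = (-0.435, -0.151)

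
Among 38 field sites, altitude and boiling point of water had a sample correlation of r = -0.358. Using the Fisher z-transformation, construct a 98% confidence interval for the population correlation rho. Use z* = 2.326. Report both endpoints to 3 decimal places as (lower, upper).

(-0.646, 0.019)

Fisher z: z_r = atanh(r) = ½·ln((1+(-0.358))/(1−(-0.358))) = -0.374590
SE(z) = 1/√(n−3) = 1/√35 = 0.169031
98% ⇒ z* = 2.326; margin = 2.326·0.169031 = 0.393166
CI on z-scale: (-0.767756, 0.018576)
Back-transform: tanh(-0.767756) = -0.645623, tanh(0.018576) = 0.018574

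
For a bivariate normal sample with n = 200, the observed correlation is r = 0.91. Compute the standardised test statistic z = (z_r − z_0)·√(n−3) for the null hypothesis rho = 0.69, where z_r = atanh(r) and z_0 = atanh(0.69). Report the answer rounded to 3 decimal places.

9.538

z_r = atanh(0.91) = 1.527524,  z_0 = atanh(0.69) = 0.847956
SE = 1/√(n−3) = 1/√197 = 0.071247
z = (z_r − z_0)/SE = (1.527524 − 0.847956) / 0.071247 = 0.679568 / 0.071247 = 9.538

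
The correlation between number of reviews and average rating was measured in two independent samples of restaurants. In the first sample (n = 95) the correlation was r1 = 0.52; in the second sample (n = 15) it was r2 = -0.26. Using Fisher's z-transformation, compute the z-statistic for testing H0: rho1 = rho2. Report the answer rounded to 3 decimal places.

z1 = atanh(0.52) = 0.576340,  z2 = atanh(-0.26) = -0.266108
SE = √(1/(n1−3) + 1/(n2−3)) = √(1/92 + 1/12) = √(0.0108696 + 0.0833333) = √0.0942029 = 0.306925
z = (z1 − z2)/SE = (0.576340 − (-0.266108)) / 0.306925 = 0.842448 / 0.306925 = 2.745

2.745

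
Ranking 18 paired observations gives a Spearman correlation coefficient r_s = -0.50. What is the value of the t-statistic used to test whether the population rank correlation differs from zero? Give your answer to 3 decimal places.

t = r_s·√(n−2) / √(1−r_s²) with r_s = -0.50, n = 18
  = -0.50·√16 / √(1 − 0.2500)
  = -0.50·4.000000 / 0.866025
  = -2.000000 / 0.866025 = -2.309

-2.309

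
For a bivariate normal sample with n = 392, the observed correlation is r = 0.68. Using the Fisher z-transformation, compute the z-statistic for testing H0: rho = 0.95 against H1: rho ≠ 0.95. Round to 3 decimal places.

-19.776

Fisher z: atanh(0.68) = 0.829114, atanh(0.95) = 1.831781
z = (z_r − z_0)·√(n−3) = (0.829114 − 1.831781)·√389 = -1.002667 · 19.723083 = -19.776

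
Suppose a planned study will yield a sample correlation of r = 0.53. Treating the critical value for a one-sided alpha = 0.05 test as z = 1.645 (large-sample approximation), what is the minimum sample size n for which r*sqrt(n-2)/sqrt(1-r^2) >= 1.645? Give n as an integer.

Need r·√(n−2)/√(1−r²) ≥ 1.645
√(n−2) ≥ 1.645·√(1−0.2809) / 0.53 = 1.645·0.847998 / 0.53 = 2.6320
n−2 ≥ 6.9274  ⇒  n ≥ 8.9274
Smallest integer n = 9

9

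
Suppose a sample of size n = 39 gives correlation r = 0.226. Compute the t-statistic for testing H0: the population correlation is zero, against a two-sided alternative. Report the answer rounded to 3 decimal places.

1 − r² = 1 − 0.051076 = 0.948924;  √(1−r²) = 0.974127
√(n−2) = √37 = 6.082763
t = r·√(n−2)/√(1−r²) = 0.226 · 6.082763 / 0.974127 = 1.411

1.411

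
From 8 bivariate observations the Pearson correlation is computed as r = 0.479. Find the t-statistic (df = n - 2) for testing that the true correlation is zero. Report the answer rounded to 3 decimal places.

1 − r² = 1 − 0.229441 = 0.770559;  √(1−r²) = 0.877815
√(n−2) = √6 = 2.449490
t = r·√(n−2)/√(1−r²) = 0.479 · 2.449490 / 0.877815 = 1.337

1.337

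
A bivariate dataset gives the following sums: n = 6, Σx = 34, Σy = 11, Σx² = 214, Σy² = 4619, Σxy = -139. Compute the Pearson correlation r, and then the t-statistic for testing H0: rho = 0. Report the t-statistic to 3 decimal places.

Numerator: nΣxy − (Σx)(Σy) = 6·(-139) − (34)(11) = -1208
Denominator: √[(nΣx²−(Σx)²)(nΣy²−(Σy)²)]
  nΣx²−(Σx)² = 6·214 − 1156 = 128;  nΣy²−(Σy)² = 6·4619 − 121 = 27593
  √(128·27593) = √3531904 = 1879.3361
r = -1208 / 1879.3361 = -0.6428
t = r·√(n−2)/√(1−r²) = -0.6428·√4 / √(1−0.413192) = -1.285600 / 0.766034 = -1.678

-1.678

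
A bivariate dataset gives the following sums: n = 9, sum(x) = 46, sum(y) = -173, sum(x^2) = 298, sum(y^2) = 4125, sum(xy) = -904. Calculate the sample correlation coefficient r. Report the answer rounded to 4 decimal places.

S_xy = nΣxy − ΣxΣy = 9·(-904) − 46·(-173) = -8136 − (-7958) = -178
S_xx = nΣx² − (Σx)² = 9·298 − 46² = 2682 − 2116 = 566
S_yy = nΣy² − (Σy)² = 9·4125 − (-173)² = 37125 − 29929 = 7196
r = S_xy / √(S_xx·S_yy) = -178 / √(566·7196) = -178 / √4072936 = -178 / 2018.1516 = -0.0882

-0.0882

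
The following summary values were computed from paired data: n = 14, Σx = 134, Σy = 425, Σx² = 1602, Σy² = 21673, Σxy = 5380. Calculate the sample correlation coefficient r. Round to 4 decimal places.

0.7839

S_xy = nΣxy − ΣxΣy = 14·5380 − 134·425 = 75320 − 56950 = 18370
S_xx = nΣx² − (Σx)² = 14·1602 − 134² = 22428 − 17956 = 4472
S_yy = nΣy² − (Σy)² = 14·21673 − 425² = 303422 − 180625 = 122797
r = S_xy / √(S_xx·S_yy) = 18370 / √(4472·122797) = 18370 / √549148184 = 18370 / 23433.9110 = 0.7839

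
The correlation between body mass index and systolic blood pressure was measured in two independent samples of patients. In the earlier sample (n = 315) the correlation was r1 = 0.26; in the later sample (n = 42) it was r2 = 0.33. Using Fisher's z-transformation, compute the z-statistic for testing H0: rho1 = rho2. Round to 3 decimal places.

-0.452

Fisher z-transforms: z1 = atanh(0.26) = 0.266108, z2 = atanh(0.33) = 0.342828; difference d = -0.076720
Var(d) = 1/312 + 1/39 = 0.0032051 + 0.0256410 = 0.0288461
z = d/√Var(d) = -0.076720 / √0.0288461 = -0.076720 / 0.169841 = -0.452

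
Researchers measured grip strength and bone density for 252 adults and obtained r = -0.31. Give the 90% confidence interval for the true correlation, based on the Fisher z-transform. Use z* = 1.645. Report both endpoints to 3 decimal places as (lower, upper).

Fisher z: z_r = atanh(r) = ½·ln((1+(-0.31))/(1−(-0.31))) = -0.320545
SE(z) = 1/√(n−3) = 1/√249 = 0.063372
90% ⇒ z* = 1.645; margin = 1.645·0.063372 = 0.104247
CI on z-scale: (-0.424792, -0.216298)
Back-transform: tanh(-0.424792) = -0.400960, tanh(-0.216298) = -0.212987

(-0.401, -0.213)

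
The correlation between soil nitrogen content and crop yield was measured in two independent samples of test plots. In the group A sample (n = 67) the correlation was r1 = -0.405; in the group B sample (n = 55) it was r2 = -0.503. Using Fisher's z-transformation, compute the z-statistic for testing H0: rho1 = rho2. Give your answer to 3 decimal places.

0.663

z1 = atanh(-0.405) = -0.429616,  z2 = atanh(-0.503) = -0.553314
SE = √(1/(n1−3) + 1/(n2−3)) = √(1/64 + 1/52) = √(0.0156250 + 0.0192308) = √0.0348558 = 0.186697
z = (z1 − z2)/SE = (-0.429616 − (-0.553314)) / 0.186697 = 0.123698 / 0.186697 = 0.663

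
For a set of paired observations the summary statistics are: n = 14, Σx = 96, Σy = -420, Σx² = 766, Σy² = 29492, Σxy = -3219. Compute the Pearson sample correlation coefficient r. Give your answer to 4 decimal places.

Numerator: nΣxy − (Σx)(Σy) = 14·(-3219) − (96)(-420) = -4746
Denominator: √[(nΣx²−(Σx)²)(nΣy²−(Σy)²)]
  nΣx²−(Σx)² = 14·766 − 9216 = 1508;  nΣy²−(Σy)² = 14·29492 − 176400 = 236488
  √(1508·236488) = √356623904 = 18884.4884
r = -4746 / 18884.4884 = -0.2513

-0.2513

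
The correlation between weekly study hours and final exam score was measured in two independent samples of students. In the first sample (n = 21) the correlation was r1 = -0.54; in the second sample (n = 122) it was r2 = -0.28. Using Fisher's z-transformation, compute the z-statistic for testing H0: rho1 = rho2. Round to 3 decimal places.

-1.251

z1 = atanh(-0.54) = -0.604156,  z2 = atanh(-0.28) = -0.287682
SE = √(1/(n1−3) + 1/(n2−3)) = √(1/18 + 1/119) = √(0.0555556 + 0.0084034) = √0.0639590 = 0.252901
z = (z1 − z2)/SE = (-0.604156 − (-0.287682)) / 0.252901 = -0.316474 / 0.252901 = -1.251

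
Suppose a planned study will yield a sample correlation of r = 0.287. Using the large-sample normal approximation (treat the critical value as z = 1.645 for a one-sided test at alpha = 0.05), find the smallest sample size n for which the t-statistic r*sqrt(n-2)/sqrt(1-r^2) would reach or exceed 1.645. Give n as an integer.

33

r√(n−2)/√(1−r²) ≥ 1.645  ⇔  n−2 ≥ (1.645)²·(1−r²)/r²
(1−r²)/r² = (1−0.082369)/0.082369 = 11.1405
n ≥ 2 + 2.706025·11.1405 = 2 + 30.1465 = 32.1465
⌈32.1465⌉ = 33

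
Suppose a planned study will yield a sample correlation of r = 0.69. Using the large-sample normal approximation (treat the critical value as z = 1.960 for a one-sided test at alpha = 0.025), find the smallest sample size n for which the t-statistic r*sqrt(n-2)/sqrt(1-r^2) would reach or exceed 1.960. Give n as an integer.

7

r√(n−2)/√(1−r²) ≥ 1.960  ⇔  n−2 ≥ (1.960)²·(1−r²)/r²
(1−r²)/r² = (1−0.4761)/0.4761 = 1.1004
n ≥ 2 + 3.8416·1.1004 = 2 + 4.2273 = 6.2273
⌈6.2273⌉ = 7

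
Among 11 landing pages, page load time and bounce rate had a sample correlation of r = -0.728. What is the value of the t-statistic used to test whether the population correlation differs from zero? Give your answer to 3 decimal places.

t = r·√(n−2) / √(1−r²) with r = -0.728, n = 11
  = -0.728·√9 / √(1 − 0.529984)
  = -0.728·3.000000 / 0.685577
  = -2.184000 / 0.685577 = -3.186

-3.186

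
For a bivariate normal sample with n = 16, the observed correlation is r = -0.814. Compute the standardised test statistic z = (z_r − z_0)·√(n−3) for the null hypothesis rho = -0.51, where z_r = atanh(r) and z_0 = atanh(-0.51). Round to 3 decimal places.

z_r = atanh(-0.814) = -1.138771,  z_0 = atanh(-0.51) = -0.562730
SE = 1/√(n−3) = 1/√13 = 0.277350
z = (z_r − z_0)/SE = (-1.138771 − (-0.562730)) / 0.277350 = -0.576041 / 0.277350 = -2.077

-2.077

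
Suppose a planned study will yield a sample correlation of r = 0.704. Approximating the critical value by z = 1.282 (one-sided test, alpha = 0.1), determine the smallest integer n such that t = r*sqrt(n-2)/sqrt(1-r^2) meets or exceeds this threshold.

r√(n−2)/√(1−r²) ≥ 1.282  ⇔  n−2 ≥ (1.282)²·(1−r²)/r²
(1−r²)/r² = (1−0.495616)/0.495616 = 1.0177
n ≥ 2 + 1.643524·1.0177 = 2 + 1.6726 = 3.6726
⌈3.6726⌉ = 4

4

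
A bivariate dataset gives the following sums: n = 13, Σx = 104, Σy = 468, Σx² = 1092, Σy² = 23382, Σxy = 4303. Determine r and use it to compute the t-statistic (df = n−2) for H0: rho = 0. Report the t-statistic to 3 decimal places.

1.575

S_xy = nΣxy − ΣxΣy = 13·4303 − 104·468 = 55939 − 48672 = 7267
S_xx = nΣx² − (Σx)² = 13·1092 − 104² = 14196 − 10816 = 3380
S_yy = nΣy² − (Σy)² = 13·23382 − 468² = 303966 − 219024 = 84942
r = S_xy / √(S_xx·S_yy) = 7267 / √(3380·84942) = 7267 / √287103960 = 7267 / 16944.1424 = 0.4289
t = r·√(n−2)/√(1−r²) = 0.4289·√11 / √(1−0.183955) = 1.422500 / 0.903352 = 1.575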